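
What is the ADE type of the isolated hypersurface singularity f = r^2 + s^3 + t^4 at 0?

E_6

The Hessian of f at 0 is [[0, 0, 0], [0, 0, 0], [0, 0, 2]] with rank 1, so corank 2. A Groebner basis of the Jacobian ideal J(f) in C{s,t,r} is {t^3, s^2, r}; counting standard monomials gives mu = 6. Corank 2; j^3 = s^3 is a perfect cube, so E-series; the 4-jet and mu = 6 give E_6.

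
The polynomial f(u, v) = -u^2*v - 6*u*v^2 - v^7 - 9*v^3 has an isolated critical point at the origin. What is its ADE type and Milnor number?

Type D_8, Milnor number mu = 8.

The Hessian of f at 0 is [[0, 0], [0, 0]] with rank 0, so corank 2. A Groebner basis of the Jacobian ideal J(f) in C{u,v} is {u^2/7 + v^6 - 9*v^2/7, u^3 + 27*v^3, u*v + 3*v^2}; counting standard monomials gives mu = 8. Corank 2; j^3 = -v*(u + 3*v)^2 has shape L^2 M (L != M), so D-series; mu = 8 gives D_8.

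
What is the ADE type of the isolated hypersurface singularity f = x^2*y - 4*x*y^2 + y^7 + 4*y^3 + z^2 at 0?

D8

The Hessian of f at 0 has rank 1. Corank 2; j^3 = y*(x - 2*y)^2 has shape L^2 M (L != M), so D-series; mu = 8 gives D_8.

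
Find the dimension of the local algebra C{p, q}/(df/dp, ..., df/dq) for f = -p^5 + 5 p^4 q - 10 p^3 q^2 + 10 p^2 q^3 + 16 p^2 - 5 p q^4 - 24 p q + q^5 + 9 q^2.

The Hessian of f at 0 has rank 1. Corank 1: A-series; mu = 4 gives A_4.

4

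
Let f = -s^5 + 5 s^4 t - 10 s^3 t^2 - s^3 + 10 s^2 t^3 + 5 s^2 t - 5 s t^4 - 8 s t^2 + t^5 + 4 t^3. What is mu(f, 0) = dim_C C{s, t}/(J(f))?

The Hessian of f at 0 has rank 0. Corank 2; j^3 = -(s - 2*t)^2*(s - t) has shape L^2 M (L != M), so D-series; mu = 6 gives D_6.

6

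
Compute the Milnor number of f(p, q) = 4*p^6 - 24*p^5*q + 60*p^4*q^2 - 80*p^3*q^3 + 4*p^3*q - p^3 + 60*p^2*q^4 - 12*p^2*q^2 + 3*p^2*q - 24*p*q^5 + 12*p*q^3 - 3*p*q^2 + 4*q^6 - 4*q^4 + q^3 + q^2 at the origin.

2

The Hessian of f at 0 is [[0, 0], [0, 2]] with rank 1, so corank 1. A Groebner basis of the Jacobian ideal J(f) in C{p,q} is {p^2, q}; counting standard monomials gives mu = 2. Corank 1: A-series; mu = 2 gives A_2.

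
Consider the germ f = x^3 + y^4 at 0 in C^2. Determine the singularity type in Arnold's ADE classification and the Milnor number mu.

The Hessian of f at 0 has rank 0. Corank 2; j^3 = x^3 is a perfect cube, so E-series; the 4-jet and mu = 6 give E_6.

Type E6, Milnor number mu = 6.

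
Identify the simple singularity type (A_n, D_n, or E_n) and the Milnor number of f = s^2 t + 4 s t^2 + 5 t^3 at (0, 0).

Type D4, Milnor number mu = 4.

The Hessian of f at 0 is [[0, 0], [0, 0]] with rank 0, so corank 2. A Groebner basis of the Jacobian ideal J(f) in C{s,t} is {t^3, s^2 - t^2, s*t + 2*t^2}; counting standard monomials gives mu = 4. Corank 2; j^3 = t*(s^2 + 4*s*t + 5*t^2) splits into three distinct lines over C (the quadratic factor has nonzero discriminant), so D_4.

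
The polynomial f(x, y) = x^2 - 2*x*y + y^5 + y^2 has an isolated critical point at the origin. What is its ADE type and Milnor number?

Type A_4, Milnor number mu = 4.

The Hessian of f at 0 has rank 1. Corank 1: A-series; mu = 4 gives A_4.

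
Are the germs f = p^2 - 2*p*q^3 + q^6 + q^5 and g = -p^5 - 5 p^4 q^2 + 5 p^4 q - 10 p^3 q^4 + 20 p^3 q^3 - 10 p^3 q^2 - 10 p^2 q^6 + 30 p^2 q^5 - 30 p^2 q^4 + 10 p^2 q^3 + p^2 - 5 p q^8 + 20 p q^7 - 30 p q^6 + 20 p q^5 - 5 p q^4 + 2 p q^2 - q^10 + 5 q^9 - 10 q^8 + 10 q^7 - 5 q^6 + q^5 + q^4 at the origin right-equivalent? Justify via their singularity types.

Yes.

The Hessian of f at 0 has rank 1. Corank 1: A-series; mu = 4 gives A_4. The Hessian of g at 0 has rank 1. Corank 1: A-series; mu = 4 gives A_4. Both have type A_4, hence right-equivalent.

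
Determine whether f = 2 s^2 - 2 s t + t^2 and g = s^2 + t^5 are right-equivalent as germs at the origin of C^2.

The Hessian of f at 0 is [[4, -2], [-2, 2]] with rank 2, so corank 0. A Groebner basis of the Jacobian ideal J(f) in C{s,t} is {s, t}; counting standard monomials gives mu = 1. Corank 0: nondegenerate Morse point, so A_1. The Hessian of g at 0 is [[2, 0], [0, 0]] with rank 1, so corank 1. A Groebner basis of the Jacobian ideal J(g) in C{s,t} is {t^4, s}; counting standard monomials gives mu = 4. Corank 1: A-series; mu = 4 gives A_4. f is A_1 but g is A_4, hence not right-equivalent.

No.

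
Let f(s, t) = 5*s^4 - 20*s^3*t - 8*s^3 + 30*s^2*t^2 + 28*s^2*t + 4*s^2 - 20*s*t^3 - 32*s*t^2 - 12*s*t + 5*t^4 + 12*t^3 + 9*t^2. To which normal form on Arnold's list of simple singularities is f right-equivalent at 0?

A3

The Hessian of f at 0 is [[8, -12], [-12, 18]] with rank 1, so corank 1. A Groebner basis of the Jacobian ideal J(f) in C{s,t} is {s^2 - 9*s + 27*t/2, s*t - 6*s + 9*t, -4*s + t^2 + 6*t}; counting standard monomials gives mu = 3. Corank 1: A-series; mu = 3 gives A_3.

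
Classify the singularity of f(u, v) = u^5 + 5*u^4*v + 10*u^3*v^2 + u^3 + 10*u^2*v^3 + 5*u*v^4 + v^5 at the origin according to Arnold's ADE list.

E8

The Hessian of f at 0 is [[0, 0], [0, 0]] with rank 0, so corank 2. A Groebner basis of the Jacobian ideal J(f) in C{u,v} is {v^5, u*v^3 + v^4/4, u^2}; counting standard monomials gives mu = 8. Corank 2; j^3 = u^3 is a perfect cube, so E-series; the 5-jet and mu = 8 give E_8.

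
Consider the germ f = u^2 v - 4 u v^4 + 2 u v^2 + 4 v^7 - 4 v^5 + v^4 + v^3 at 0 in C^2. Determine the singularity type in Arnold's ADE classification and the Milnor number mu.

Type D_{5}, Milnor number mu = 5.

The Hessian of f at 0 is [[0, 0], [0, 0]] with rank 0, so corank 2. A Groebner basis of the Jacobian ideal J(f) in C{u,v} is {u^3 - u^2/4 + v^2/4, u^2/4 + v^3 - v^2/4, u*v + v^2}; counting standard monomials gives mu = 5. Corank 2; j^3 = v*(u + v)^2 has shape L^2 M (L != M), so D-series; mu = 5 gives D_5.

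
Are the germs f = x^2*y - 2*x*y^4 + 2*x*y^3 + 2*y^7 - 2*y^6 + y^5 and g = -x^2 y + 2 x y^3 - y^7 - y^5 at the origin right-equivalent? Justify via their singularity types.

Yes.

The Hessian of f at 0 is [[0, 0], [0, 0]] with rank 0, so corank 2. A Groebner basis of the Jacobian ideal J(f) in C{x,y} is {x^2/6 + x*y^3 + 4*x*y^2/3 + 7*x*y/6 + 7*y^3/6, -x*y + y^4 - y^3, x^3 - x^2/6 - x*y^2/3 - x*y/6 - y^3/6, x^2*y - x^2/3 - 5*x*y^2/3 - 4*x*y/3 - 4*y^3/3}; counting standard monomials gives mu = 8. Corank 2; j^3 = x^2*y has shape L^2 M (L != M), so D-series; mu = 8 gives D_8. The Hessian of g at 0 is [[0, 0], [0, 0]] with rank 0, so corank 2. A Groebner basis of the Jacobian ideal J(g) in C{x,y} is {x^2*y^2 + x^2/7 - x*y^2/7, x^3 + x^2/7 - x*y^2/7, -x*y + y^3}; counting standard monomials gives mu = 8. Corank 2; j^3 = -x^2*y has shape L^2 M (L != M), so D-series; mu = 8 gives D_8. Both have type D_8, hence right-equivalent.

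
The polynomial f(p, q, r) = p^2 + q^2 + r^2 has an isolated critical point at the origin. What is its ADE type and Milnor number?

The Hessian of f at 0 has rank 3. Corank 0: nondegenerate Morse point, so A_1.

Type A_1, Milnor number mu = 1.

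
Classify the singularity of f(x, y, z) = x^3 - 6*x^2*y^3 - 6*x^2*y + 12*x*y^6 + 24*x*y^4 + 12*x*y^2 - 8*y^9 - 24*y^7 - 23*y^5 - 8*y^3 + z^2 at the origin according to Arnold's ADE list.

The Hessian of f at 0 is [[0, 0, 0], [0, 0, 0], [0, 0, 2]] with rank 1, so corank 2. A Groebner basis of the Jacobian ideal J(f) in C{x,y,z} is {-x^2/4 + x*y^3 + x*y - y^2, y^4, x^3 - 12*x*y^2 + 16*y^3, x^2*y - 4*x*y^2 + 4*y^3, z}; counting standard monomials gives mu = 8. Corank 2; j^3 = (x - 2*y)^3 is a perfect cube, so E-series; the 5-jet and mu = 8 give E_8.

E_{8}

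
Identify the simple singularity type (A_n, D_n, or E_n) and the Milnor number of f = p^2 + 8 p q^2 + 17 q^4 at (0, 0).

Type A_{3}, Milnor number mu = 3.

The Hessian of f at 0 has rank 1. Corank 1: A-series; mu = 3 gives A_3.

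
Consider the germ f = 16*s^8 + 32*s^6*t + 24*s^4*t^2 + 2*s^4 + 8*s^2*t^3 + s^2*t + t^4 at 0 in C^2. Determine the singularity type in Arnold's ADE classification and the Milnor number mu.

Type D_5, Milnor number mu = 5.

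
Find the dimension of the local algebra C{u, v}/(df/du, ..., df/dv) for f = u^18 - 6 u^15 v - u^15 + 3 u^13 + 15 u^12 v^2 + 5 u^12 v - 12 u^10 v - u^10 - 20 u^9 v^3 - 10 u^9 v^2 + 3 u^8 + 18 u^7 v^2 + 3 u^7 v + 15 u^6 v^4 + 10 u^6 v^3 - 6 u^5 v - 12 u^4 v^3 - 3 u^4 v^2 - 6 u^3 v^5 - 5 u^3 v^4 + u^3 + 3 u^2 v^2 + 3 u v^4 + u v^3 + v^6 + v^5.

7

The Hessian of f at 0 has rank 0. Corank 2; j^3 = u^3 is a perfect cube, so E-series; the 4-jet and mu = 7 give E_7.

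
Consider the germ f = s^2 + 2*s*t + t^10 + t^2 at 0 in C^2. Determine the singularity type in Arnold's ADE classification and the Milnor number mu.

Type A_{9}, Milnor number mu = 9.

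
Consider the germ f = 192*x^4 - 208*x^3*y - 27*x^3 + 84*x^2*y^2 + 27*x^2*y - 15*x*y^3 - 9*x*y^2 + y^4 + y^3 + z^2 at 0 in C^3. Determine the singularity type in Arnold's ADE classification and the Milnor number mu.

Type E_7, Milnor number mu = 7.

The Hessian of f at 0 has rank 1. Corank 2; j^3 = -(3*x - y)^3 is a perfect cube, so E-series; the 4-jet and mu = 7 give E_7.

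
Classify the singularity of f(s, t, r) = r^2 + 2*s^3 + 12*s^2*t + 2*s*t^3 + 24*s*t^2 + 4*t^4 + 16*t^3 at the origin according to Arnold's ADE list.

E_7

The Hessian of f at 0 is [[0, 0, 0], [0, 0, 0], [0, 0, 2]] with rank 1, so corank 2. A Groebner basis of the Jacobian ideal J(f) in C{s,t,r} is {s^3 + 6*s^2*t + 48*s^2 + 192*s*t + 192*t^2, -6*s^2 + s*t^2 - 24*s*t - 24*t^2, 3*s^2 + 12*s*t + t^3 + 12*t^2, r}; counting standard monomials gives mu = 7. Corank 2; j^3 = 2*(s + 2*t)^3 is a perfect cube, so E-series; the 4-jet and mu = 7 give E_7.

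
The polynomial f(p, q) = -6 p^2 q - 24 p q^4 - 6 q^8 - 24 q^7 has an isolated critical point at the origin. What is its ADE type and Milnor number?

The Hessian of f at 0 has rank 0. Corank 2; j^3 = -6*p^2*q has shape L^2 M (L != M), so D-series; mu = 9 gives D_9.

Type D_9, Milnor number mu = 9.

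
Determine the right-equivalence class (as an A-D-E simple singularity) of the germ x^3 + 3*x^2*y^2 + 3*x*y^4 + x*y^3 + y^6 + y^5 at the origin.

The Hessian of f at 0 has rank 0. Corank 2; j^3 = x^3 is a perfect cube, so E-series; the 4-jet and mu = 7 give E_7.

E_7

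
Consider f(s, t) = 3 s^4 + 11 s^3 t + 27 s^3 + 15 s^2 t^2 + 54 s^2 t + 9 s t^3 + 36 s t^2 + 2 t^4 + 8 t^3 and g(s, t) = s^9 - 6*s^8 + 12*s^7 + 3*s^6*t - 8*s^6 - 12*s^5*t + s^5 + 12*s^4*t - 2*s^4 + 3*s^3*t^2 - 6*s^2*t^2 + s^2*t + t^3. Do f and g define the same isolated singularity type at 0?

The Hessian of f at 0 has rank 0. Corank 2; j^3 = (3*s + 2*t)^3 is a perfect cube, so E-series; the 4-jet and mu = 7 give E_7. The Hessian of g at 0 has rank 0. Corank 2; j^3 = t*(s^2 + t^2) splits into three distinct lines over C (the quadratic factor has nonzero discriminant), so D_4. f is E_7 but g is D_4, hence not right-equivalent.

No.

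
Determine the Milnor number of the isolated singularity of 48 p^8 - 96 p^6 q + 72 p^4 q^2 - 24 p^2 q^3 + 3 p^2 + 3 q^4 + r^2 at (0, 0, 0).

3

The Hessian of f at 0 is [[6, 0, 0], [0, 0, 0], [0, 0, 2]] with rank 2, so corank 1. A Groebner basis of the Jacobian ideal J(f) in C{p,q,r} is {q^3, p, r}; counting standard monomials gives mu = 3. Corank 1: A-series; mu = 3 gives A_3.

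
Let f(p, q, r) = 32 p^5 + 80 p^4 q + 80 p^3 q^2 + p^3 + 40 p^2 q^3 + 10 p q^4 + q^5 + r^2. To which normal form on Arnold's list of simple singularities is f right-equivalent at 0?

E_8

The Hessian of f at 0 is [[0, 0, 0], [0, 0, 0], [0, 0, 2]] with rank 1, so corank 2. A Groebner basis of the Jacobian ideal J(f) in C{p,q,r} is {q^5, p*q^3 + q^4/8, p^2, r}; counting standard monomials gives mu = 8. Corank 2; j^3 = p^3 is a perfect cube, so E-series; the 5-jet and mu = 8 give E_8.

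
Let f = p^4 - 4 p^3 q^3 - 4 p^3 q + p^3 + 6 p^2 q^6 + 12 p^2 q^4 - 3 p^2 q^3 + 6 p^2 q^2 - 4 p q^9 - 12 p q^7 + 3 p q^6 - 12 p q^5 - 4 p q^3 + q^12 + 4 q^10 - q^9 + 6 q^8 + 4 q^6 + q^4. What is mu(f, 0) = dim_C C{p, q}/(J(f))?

6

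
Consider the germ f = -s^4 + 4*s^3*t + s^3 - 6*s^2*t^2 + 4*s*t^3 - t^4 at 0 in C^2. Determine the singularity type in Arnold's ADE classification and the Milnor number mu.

Type E6, Milnor number mu = 6.

The Hessian of f at 0 is [[0, 0], [0, 0]] with rank 0, so corank 2. A Groebner basis of the Jacobian ideal J(f) in C{s,t} is {t^4, s*t^2 - t^3/3, s^2}; counting standard monomials gives mu = 6. Corank 2; j^3 = s^3 is a perfect cube, so E-series; the 4-jet and mu = 6 give E_6.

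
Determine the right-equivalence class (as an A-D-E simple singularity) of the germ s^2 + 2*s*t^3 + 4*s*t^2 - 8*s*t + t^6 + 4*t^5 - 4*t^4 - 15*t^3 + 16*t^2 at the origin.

The Hessian of f at 0 is [[2, -8], [-8, 32]] with rank 1, so corank 1. A Groebner basis of the Jacobian ideal J(f) in C{s,t} is {t^2, s - 4*t}; counting standard monomials gives mu = 2. Corank 1: A-series; mu = 2 gives A_2.

A2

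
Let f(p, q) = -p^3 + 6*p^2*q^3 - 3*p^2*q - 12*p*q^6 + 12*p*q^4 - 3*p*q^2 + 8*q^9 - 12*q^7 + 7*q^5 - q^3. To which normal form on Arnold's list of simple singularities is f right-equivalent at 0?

E_{8}

The Hessian of f at 0 has rank 0. Corank 2; j^3 = -(p + q)^3 is a perfect cube, so E-series; the 5-jet and mu = 8 give E_8.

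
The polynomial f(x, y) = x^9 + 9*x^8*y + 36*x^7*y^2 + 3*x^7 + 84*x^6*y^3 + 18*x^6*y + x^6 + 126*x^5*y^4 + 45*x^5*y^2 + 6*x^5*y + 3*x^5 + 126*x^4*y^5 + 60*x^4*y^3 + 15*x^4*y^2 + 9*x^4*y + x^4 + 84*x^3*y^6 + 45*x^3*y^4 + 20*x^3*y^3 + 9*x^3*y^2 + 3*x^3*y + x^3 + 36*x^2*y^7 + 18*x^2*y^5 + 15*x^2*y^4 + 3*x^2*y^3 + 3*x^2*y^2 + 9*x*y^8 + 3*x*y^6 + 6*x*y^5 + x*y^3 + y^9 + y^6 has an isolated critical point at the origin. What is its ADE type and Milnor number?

The Hessian of f at 0 has rank 0. Corank 2; j^3 = x^3 is a perfect cube, so E-series; the 4-jet and mu = 7 give E_7.

Type E_7, Milnor number mu = 7.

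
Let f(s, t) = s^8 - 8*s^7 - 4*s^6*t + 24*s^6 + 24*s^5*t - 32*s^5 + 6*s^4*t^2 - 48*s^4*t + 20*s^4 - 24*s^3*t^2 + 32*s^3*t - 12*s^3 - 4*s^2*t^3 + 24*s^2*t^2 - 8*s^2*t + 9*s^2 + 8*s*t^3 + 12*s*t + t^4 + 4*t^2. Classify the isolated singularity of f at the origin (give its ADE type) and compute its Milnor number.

The Hessian of f at 0 is [[18, 12], [12, 8]] with rank 1, so corank 1. A Groebner basis of the Jacobian ideal J(f) in C{s,t} is {s^2 - 3*s/2 - t, s*t + 9*s/4 + 3*t/2, -27*s/8 + t^2 - 9*t/4}; counting standard monomials gives mu = 3. Corank 1: A-series; mu = 3 gives A_3.

Type A_{3}, Milnor number mu = 3.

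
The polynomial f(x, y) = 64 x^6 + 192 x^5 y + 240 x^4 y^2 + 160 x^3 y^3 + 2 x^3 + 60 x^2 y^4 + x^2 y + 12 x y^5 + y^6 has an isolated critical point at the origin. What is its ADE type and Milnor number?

Type D7, Milnor number mu = 7.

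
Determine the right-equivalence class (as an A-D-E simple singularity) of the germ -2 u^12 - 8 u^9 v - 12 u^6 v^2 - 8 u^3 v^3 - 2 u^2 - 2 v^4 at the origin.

A3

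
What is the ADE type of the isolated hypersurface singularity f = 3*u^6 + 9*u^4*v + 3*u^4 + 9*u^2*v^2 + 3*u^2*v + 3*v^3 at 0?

D_{4}

The Hessian of f at 0 is [[0, 0], [0, 0]] with rank 0, so corank 2. A Groebner basis of the Jacobian ideal J(f) in C{u,v} is {v^3, u^2 + 3*v^2, u*v}; counting standard monomials gives mu = 4. Corank 2; j^3 = 3*v*(u^2 + v^2) splits into three distinct lines over C (the quadratic factor has nonzero discriminant), so D_4.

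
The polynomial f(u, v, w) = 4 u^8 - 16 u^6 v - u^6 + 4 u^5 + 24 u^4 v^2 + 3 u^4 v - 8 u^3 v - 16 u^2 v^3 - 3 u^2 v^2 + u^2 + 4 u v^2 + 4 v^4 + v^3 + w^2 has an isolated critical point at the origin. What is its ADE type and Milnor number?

Type A2, Milnor number mu = 2.

The Hessian of f at 0 has rank 2. Corank 1: A-series; mu = 2 gives A_2.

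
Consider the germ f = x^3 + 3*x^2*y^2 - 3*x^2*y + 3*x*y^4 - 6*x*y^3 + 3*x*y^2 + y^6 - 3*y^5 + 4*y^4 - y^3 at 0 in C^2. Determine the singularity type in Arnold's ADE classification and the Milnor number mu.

Type E6, Milnor number mu = 6.

The Hessian of f at 0 has rank 0. Corank 2; j^3 = (x - y)^3 is a perfect cube, so E-series; the 4-jet and mu = 6 give E_6.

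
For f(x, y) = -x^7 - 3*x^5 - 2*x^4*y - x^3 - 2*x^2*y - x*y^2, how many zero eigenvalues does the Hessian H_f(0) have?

2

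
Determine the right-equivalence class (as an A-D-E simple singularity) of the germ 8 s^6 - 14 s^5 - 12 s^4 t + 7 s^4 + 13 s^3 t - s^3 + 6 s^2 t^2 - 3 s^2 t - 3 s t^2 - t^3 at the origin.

E_7

The Hessian of f at 0 has rank 0. Corank 2; j^3 = -(s + t)^3 is a perfect cube, so E-series; the 4-jet and mu = 7 give E_7.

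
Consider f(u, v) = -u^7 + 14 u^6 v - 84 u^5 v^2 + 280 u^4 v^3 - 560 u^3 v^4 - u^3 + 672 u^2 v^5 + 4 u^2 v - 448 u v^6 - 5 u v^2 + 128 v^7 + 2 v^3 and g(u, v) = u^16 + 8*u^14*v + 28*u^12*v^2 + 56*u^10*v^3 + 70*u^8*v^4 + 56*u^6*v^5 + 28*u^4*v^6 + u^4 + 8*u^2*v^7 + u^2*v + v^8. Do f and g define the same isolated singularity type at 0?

The Hessian of f at 0 has rank 0. Corank 2; j^3 = -(u - 2*v)*(u - v)^2 has shape L^2 M (L != M), so D-series; mu = 8 gives D_8. The Hessian of g at 0 has rank 0. Corank 2; j^3 = u^2*v has shape L^2 M (L != M), so D-series; mu = 9 gives D_9. f is D_8 but g is D_9, hence not right-equivalent.

No.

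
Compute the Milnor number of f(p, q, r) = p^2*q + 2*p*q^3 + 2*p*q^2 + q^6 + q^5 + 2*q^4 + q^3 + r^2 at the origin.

7

The Hessian of f at 0 has rank 1. Corank 2; j^3 = q*(p + q)^2 has shape L^2 M (L != M), so D-series; mu = 7 gives D_7.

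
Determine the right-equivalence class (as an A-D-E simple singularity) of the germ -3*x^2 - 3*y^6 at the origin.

The Hessian of f at 0 has rank 1. Corank 1: A-series; mu = 5 gives A_5.

A_5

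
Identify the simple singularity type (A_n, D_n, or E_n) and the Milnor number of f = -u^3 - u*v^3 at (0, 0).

Type E_7, Milnor number mu = 7.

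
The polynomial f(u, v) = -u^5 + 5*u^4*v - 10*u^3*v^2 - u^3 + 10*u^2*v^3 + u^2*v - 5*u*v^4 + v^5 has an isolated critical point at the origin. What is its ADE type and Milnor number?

Type D_{6}, Milnor number mu = 6.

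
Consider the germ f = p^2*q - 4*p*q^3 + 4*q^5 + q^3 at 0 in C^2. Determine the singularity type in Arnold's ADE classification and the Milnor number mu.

Type D4, Milnor number mu = 4.

The Hessian of f at 0 is [[0, 0], [0, 0]] with rank 0, so corank 2. A Groebner basis of the Jacobian ideal J(f) in C{p,q} is {q^3, p^2 + 3*q^2, p*q}; counting standard monomials gives mu = 4. Corank 2; j^3 = q*(p^2 + q^2) splits into three distinct lines over C (the quadratic factor has nonzero discriminant), so D_4.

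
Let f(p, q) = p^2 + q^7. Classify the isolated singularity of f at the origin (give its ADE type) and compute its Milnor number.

Type A_{6}, Milnor number mu = 6.

The Hessian of f at 0 is [[2, 0], [0, 0]] with rank 1, so corank 1. A Groebner basis of the Jacobian ideal J(f) in C{p,q} is {q^6, p}; counting standard monomials gives mu = 6. Corank 1: A-series; mu = 6 gives A_6.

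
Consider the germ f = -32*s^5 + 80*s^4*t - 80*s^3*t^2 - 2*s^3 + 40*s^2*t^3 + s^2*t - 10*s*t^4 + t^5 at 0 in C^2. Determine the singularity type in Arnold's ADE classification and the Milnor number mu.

Type D_{6}, Milnor number mu = 6.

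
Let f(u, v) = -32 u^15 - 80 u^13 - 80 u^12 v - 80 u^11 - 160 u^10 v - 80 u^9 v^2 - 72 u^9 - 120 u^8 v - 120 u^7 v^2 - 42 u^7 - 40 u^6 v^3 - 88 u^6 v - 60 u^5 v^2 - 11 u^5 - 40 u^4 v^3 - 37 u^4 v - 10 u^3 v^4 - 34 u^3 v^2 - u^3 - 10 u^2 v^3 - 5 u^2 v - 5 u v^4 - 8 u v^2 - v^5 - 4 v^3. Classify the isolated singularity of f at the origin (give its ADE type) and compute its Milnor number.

Type D_{6}, Milnor number mu = 6.

The Hessian of f at 0 has rank 0. Corank 2; j^3 = -(u + v)*(u + 2*v)^2 has shape L^2 M (L != M), so D-series; mu = 6 gives D_6.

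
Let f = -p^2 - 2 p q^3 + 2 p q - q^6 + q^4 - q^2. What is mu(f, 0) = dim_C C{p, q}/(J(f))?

The Hessian of f at 0 has rank 1. Corank 1: A-series; mu = 3 gives A_3.

3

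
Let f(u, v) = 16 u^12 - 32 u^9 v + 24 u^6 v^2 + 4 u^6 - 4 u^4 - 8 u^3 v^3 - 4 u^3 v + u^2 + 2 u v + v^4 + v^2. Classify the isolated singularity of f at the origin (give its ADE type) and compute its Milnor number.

The Hessian of f at 0 has rank 1. Corank 1: A-series; mu = 3 gives A_3.

Type A3, Milnor number mu = 3.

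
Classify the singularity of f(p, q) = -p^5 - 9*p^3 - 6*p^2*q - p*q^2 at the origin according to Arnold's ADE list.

D_6

The Hessian of f at 0 has rank 0. Corank 2; j^3 = -p*(3*p + q)^2 has shape L^2 M (L != M), so D-series; mu = 6 gives D_6.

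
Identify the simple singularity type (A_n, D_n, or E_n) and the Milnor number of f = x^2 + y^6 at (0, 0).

Type A5, Milnor number mu = 5.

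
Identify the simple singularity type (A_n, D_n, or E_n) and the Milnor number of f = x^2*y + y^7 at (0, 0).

Type D_{8}, Milnor number mu = 8.

The Hessian of f at 0 is [[0, 0], [0, 0]] with rank 0, so corank 2. A Groebner basis of the Jacobian ideal J(f) in C{x,y} is {x^2/7 + y^6, x^3, x*y}; counting standard monomials gives mu = 8. Corank 2; j^3 = x^2*y has shape L^2 M (L != M), so D-series; mu = 8 gives D_8.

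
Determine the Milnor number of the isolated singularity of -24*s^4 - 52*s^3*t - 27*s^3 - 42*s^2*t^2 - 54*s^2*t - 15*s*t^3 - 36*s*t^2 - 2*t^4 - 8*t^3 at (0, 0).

7

The Hessian of f at 0 is [[0, 0], [0, 0]] with rank 0, so corank 2. A Groebner basis of the Jacobian ideal J(f) in C{s,t} is {19683*s^2/4 + 6561*s*t + t^4 - 27*t^3/4 + 2187*t^2, s^3 + 189*s^2/2 + 126*s*t + t^3/6 + 42*t^2, s^2*t - 405*s^2/4 - 135*s*t - 11*t^3/36 - 45*t^2, 81*s^2 + s*t^2 + 108*s*t + 5*t^3/9 + 36*t^2}; counting standard monomials gives mu = 7. Corank 2; j^3 = -(3*s + 2*t)^3 is a perfect cube, so E-series; the 4-jet and mu = 7 give E_7.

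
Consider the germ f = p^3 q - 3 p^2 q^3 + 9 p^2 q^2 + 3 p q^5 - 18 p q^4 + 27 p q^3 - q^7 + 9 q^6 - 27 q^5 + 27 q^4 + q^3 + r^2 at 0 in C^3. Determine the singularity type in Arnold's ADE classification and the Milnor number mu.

Type E7, Milnor number mu = 7.

The Hessian of f at 0 has rank 1. Corank 2; j^3 = q^3 is a perfect cube, so E-series; the 4-jet and mu = 7 give E_7.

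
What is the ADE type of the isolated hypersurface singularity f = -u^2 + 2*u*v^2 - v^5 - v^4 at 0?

A_4

The Hessian of f at 0 has rank 1. Corank 1: A-series; mu = 4 gives A_4.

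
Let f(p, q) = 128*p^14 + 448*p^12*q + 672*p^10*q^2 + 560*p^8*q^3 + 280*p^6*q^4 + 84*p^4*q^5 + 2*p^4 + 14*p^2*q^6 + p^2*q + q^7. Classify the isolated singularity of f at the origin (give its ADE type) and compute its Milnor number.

Type D8, Milnor number mu = 8.

The Hessian of f at 0 has rank 0. Corank 2; j^3 = p^2*q has shape L^2 M (L != M), so D-series; mu = 8 gives D_8.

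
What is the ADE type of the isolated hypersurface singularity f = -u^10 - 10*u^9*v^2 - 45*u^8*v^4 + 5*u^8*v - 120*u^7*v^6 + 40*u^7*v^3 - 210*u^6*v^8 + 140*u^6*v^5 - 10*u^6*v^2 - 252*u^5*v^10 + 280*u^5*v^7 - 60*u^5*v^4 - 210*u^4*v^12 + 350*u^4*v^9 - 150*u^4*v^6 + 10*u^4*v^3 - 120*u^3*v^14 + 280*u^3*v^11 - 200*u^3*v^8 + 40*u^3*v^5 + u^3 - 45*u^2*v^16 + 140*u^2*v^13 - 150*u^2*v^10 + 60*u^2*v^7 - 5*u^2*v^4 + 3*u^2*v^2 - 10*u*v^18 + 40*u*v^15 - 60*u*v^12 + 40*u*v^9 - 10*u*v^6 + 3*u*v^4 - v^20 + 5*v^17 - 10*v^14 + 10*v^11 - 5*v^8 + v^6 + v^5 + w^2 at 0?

E_{8}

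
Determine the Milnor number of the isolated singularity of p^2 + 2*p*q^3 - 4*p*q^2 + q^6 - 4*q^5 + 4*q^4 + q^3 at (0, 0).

2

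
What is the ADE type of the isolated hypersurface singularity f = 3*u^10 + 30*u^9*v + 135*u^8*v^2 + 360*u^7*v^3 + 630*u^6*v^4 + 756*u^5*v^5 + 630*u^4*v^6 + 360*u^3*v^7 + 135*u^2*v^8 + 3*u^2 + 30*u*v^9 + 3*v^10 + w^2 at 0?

The Hessian of f at 0 is [[6, 0, 0], [0, 0, 0], [0, 0, 2]] with rank 2, so corank 1. A Groebner basis of the Jacobian ideal J(f) in C{u,v,w} is {v^9, u, w}; counting standard monomials gives mu = 9. Corank 1: A-series; mu = 9 gives A_9.

A_9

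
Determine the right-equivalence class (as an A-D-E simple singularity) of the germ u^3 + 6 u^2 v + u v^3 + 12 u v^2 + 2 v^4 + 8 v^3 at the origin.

The Hessian of f at 0 has rank 0. Corank 2; j^3 = (u + 2*v)^3 is a perfect cube, so E-series; the 4-jet and mu = 7 give E_7.

E_{7}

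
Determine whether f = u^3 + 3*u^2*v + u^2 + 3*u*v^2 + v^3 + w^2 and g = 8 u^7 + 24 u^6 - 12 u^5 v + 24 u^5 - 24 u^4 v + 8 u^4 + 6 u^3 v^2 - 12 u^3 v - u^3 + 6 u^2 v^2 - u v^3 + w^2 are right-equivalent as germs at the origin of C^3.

No.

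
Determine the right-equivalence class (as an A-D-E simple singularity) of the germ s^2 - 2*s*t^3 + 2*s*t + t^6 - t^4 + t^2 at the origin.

The Hessian of f at 0 is [[2, 2], [2, 2]] with rank 1, so corank 1. A Groebner basis of the Jacobian ideal J(f) in C{s,t} is {t^3, s + t}; counting standard monomials gives mu = 3. Corank 1: A-series; mu = 3 gives A_3.

A_3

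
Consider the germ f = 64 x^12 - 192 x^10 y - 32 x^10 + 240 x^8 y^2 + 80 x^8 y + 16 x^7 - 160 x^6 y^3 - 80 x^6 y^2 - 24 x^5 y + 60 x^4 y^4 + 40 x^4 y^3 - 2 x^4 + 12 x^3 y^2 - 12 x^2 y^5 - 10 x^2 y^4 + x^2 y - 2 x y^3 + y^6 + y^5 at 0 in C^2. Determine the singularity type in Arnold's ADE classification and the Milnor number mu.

Type D_7, Milnor number mu = 7.

The Hessian of f at 0 has rank 0. Corank 2; j^3 = x^2*y has shape L^2 M (L != M), so D-series; mu = 7 gives D_7.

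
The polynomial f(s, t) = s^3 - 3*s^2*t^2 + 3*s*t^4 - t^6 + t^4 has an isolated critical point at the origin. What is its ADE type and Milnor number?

Type E_{6}, Milnor number mu = 6.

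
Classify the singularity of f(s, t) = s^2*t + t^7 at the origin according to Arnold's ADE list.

D_8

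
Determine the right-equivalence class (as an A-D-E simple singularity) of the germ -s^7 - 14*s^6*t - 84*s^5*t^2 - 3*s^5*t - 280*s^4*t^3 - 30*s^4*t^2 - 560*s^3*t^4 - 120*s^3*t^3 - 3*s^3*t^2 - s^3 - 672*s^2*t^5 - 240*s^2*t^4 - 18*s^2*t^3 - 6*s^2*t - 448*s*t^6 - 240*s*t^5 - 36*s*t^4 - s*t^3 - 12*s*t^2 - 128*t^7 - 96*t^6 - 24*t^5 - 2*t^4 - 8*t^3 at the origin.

E_7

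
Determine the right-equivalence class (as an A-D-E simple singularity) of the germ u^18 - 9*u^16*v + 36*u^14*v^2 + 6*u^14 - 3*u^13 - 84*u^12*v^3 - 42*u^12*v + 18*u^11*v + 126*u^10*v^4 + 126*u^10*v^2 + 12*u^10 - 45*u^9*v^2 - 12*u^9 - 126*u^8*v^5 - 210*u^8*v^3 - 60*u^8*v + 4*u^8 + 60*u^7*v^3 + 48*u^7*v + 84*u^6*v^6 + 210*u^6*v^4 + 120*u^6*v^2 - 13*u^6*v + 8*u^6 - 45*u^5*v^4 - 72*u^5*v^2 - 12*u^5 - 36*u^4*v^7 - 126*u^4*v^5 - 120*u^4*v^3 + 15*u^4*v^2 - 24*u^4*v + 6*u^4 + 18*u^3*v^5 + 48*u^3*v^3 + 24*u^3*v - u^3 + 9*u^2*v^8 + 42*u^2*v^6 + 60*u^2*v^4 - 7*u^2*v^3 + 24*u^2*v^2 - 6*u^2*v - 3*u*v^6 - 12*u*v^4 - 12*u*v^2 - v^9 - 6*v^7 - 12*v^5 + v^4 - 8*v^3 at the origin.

The Hessian of f at 0 has rank 0. Corank 2; j^3 = -(u + 2*v)^3 is a perfect cube, so E-series; the 4-jet and mu = 6 give E_6.

E6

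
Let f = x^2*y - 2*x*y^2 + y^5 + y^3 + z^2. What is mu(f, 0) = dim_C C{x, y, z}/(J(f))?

6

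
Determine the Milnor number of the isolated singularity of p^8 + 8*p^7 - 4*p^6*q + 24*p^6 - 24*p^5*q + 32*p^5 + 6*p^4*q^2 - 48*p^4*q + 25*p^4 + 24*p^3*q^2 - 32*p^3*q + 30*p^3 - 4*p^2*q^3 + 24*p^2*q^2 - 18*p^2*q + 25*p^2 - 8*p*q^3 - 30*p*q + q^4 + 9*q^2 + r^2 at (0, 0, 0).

3

The Hessian of f at 0 has rank 2. Corank 1: A-series; mu = 3 gives A_3.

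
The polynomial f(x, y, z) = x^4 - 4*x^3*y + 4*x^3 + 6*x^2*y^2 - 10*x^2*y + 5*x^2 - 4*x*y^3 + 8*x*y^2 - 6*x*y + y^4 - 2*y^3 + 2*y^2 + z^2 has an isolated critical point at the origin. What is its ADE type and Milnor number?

Type A_1, Milnor number mu = 1.

The Hessian of f at 0 is [[10, -6, 0], [-6, 4, 0], [0, 0, 2]] with rank 3, so corank 0. A Groebner basis of the Jacobian ideal J(f) in C{x,y,z} is {x, y, z}; counting standard monomials gives mu = 1. Corank 0: nondegenerate Morse point, so A_1.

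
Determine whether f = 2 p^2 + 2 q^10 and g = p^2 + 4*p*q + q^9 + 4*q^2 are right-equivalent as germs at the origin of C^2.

The Hessian of f at 0 has rank 1. Corank 1: A-series; mu = 9 gives A_9. The Hessian of g at 0 has rank 1. Corank 1: A-series; mu = 8 gives A_8. f is A_9 but g is A_8, hence not right-equivalent.

No.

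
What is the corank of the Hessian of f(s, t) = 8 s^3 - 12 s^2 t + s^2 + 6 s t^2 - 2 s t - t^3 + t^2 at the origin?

1

Hessian at 0 has rank 1.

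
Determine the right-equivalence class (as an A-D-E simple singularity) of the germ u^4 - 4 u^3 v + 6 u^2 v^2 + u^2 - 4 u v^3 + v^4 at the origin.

The Hessian of f at 0 is [[2, 0], [0, 0]] with rank 1, so corank 1. A Groebner basis of the Jacobian ideal J(f) in C{u,v} is {v^3, u}; counting standard monomials gives mu = 3. Corank 1: A-series; mu = 3 gives A_3.

A_3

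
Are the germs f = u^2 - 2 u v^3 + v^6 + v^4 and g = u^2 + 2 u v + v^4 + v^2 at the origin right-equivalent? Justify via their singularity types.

The Hessian of f at 0 has rank 1. Corank 1: A-series; mu = 3 gives A_3. The Hessian of g at 0 has rank 1. Corank 1: A-series; mu = 3 gives A_3. Both have type A_3, hence right-equivalent.

Yes.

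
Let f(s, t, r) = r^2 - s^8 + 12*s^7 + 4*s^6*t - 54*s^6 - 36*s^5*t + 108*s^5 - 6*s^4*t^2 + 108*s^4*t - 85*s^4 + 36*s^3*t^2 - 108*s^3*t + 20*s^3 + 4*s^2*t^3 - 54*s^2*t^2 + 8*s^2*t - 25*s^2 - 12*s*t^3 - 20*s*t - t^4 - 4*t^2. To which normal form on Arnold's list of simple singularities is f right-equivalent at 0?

A_3

The Hessian of f at 0 is [[-50, -20, 0], [-20, -8, 0], [0, 0, 2]] with rank 2, so corank 1. A Groebner basis of the Jacobian ideal J(f) in C{s,t,r} is {s^2 - 5*s/2 - t, s*t + 25*s/4 + 5*t/2, -125*s/8 + t^2 - 25*t/4, r}; counting standard monomials gives mu = 3. Corank 1: A-series; mu = 3 gives A_3.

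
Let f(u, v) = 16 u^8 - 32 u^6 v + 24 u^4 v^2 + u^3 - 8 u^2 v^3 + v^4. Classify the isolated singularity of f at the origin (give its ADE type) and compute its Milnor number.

The Hessian of f at 0 has rank 0. Corank 2; j^3 = u^3 is a perfect cube, so E-series; the 4-jet and mu = 6 give E_6.

Type E_6, Milnor number mu = 6.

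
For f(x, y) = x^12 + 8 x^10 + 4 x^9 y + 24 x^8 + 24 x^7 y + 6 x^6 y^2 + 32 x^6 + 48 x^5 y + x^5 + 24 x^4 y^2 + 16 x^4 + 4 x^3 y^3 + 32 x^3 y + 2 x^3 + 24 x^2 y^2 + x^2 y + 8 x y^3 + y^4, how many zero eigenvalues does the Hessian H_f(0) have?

Hessian at 0 has rank 0.

2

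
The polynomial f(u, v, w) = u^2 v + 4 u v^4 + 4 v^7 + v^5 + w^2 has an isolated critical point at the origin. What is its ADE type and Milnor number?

The Hessian of f at 0 has rank 1. Corank 2; j^3 = u^2*v has shape L^2 M (L != M), so D-series; mu = 6 gives D_6.

Type D_{6}, Milnor number mu = 6.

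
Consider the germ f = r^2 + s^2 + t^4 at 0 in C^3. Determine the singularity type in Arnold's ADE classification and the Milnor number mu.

The Hessian of f at 0 has rank 2. Corank 1: A-series; mu = 3 gives A_3.

Type A3, Milnor number mu = 3.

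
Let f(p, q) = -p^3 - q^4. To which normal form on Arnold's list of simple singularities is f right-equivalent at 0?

E_6

The Hessian of f at 0 is [[0, 0], [0, 0]] with rank 0, so corank 2. A Groebner basis of the Jacobian ideal J(f) in C{p,q} is {q^3, p^2}; counting standard monomials gives mu = 6. Corank 2; j^3 = -p^3 is a perfect cube, so E-series; the 4-jet and mu = 6 give E_6.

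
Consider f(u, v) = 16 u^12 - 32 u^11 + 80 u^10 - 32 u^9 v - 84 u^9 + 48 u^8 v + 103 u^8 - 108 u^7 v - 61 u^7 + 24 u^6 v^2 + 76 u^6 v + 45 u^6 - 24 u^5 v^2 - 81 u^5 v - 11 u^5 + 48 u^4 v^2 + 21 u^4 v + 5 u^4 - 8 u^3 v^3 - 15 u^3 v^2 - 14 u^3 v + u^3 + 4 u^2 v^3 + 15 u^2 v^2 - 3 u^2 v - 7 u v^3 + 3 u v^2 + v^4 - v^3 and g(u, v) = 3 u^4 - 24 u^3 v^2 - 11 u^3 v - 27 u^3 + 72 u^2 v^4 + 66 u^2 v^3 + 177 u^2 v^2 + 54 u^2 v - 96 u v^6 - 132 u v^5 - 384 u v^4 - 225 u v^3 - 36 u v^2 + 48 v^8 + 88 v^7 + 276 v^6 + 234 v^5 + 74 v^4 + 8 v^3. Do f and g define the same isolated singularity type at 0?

Yes.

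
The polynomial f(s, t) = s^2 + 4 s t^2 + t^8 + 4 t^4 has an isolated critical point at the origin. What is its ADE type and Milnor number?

Type A_7, Milnor number mu = 7.

The Hessian of f at 0 is [[2, 0], [0, 0]] with rank 1, so corank 1. A Groebner basis of the Jacobian ideal J(f) in C{s,t} is {s^4, s^3*t, s/2 + t^2}; counting standard monomials gives mu = 7. Corank 1: A-series; mu = 7 gives A_7.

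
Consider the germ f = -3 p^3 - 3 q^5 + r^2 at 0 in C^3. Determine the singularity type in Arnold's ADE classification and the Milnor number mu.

The Hessian of f at 0 has rank 1. Corank 2; j^3 = -3*p^3 is a perfect cube, so E-series; the 5-jet and mu = 8 give E_8.

Type E_8, Milnor number mu = 8.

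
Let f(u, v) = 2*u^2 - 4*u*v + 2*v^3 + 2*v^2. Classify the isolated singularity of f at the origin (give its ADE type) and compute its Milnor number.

Type A_{2}, Milnor number mu = 2.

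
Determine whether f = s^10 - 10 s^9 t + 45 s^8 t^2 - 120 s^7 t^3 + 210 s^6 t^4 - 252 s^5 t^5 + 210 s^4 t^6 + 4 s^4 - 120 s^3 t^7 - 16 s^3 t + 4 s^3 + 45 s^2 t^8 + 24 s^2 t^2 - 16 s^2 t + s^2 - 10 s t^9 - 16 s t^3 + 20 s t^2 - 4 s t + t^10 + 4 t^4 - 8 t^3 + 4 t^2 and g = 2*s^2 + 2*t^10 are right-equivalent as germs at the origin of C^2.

Yes.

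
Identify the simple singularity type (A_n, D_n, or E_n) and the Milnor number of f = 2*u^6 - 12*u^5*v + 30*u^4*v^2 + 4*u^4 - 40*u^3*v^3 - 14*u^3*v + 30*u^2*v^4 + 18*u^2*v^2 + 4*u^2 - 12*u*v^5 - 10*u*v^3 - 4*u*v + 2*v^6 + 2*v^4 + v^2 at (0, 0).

Type A_{5}, Milnor number mu = 5.

The Hessian of f at 0 has rank 1. Corank 1: A-series; mu = 5 gives A_5.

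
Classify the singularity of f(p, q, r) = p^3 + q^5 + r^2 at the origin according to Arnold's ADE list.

The Hessian of f at 0 has rank 1. Corank 2; j^3 = p^3 is a perfect cube, so E-series; the 5-jet and mu = 8 give E_8.

E_8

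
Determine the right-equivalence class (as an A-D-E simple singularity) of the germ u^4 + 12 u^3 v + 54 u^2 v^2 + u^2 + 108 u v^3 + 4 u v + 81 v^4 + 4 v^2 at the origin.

A_3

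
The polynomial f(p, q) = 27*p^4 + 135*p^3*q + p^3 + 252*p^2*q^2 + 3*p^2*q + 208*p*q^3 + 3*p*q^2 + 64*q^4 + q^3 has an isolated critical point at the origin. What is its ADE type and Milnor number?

Type E7, Milnor number mu = 7.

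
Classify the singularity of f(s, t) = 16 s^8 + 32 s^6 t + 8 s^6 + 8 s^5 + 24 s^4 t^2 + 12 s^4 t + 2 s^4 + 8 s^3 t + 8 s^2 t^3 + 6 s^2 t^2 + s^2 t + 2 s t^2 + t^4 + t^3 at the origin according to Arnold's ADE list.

D5

The Hessian of f at 0 has rank 0. Corank 2; j^3 = t*(s + t)^2 has shape L^2 M (L != M), so D-series; mu = 5 gives D_5.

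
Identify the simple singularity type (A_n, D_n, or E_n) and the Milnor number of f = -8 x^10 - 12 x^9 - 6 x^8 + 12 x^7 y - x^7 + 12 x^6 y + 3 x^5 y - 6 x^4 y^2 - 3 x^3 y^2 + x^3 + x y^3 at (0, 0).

Type E_7, Milnor number mu = 7.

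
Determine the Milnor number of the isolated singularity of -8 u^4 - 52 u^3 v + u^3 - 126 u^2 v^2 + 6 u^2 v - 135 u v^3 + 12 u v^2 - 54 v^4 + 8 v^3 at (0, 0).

7

The Hessian of f at 0 is [[0, 0], [0, 0]] with rank 0, so corank 2. A Groebner basis of the Jacobian ideal J(f) in C{u,v} is {3*u^2/4 + 3*u*v + v^4 + v^3/4 + 3*v^2, u^3 - 21*u^2/2 - 42*u*v + 9*v^3/2 - 42*v^2, u^2*v + 15*u^2/4 + 15*u*v - 11*v^3/4 + 15*v^2, -u^2 + u*v^2 - 4*u*v + 5*v^3/3 - 4*v^2}; counting standard monomials gives mu = 7. Corank 2; j^3 = (u + 2*v)^3 is a perfect cube, so E-series; the 4-jet and mu = 7 give E_7.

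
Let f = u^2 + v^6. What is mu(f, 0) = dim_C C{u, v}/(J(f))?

The Hessian of f at 0 has rank 1. Corank 1: A-series; mu = 5 gives A_5.

5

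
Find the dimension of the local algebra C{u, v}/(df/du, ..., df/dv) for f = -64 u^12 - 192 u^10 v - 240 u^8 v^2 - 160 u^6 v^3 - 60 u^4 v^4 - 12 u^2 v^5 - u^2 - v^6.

5

The Hessian of f at 0 is [[-2, 0], [0, 0]] with rank 1, so corank 1. A Groebner basis of the Jacobian ideal J(f) in C{u,v} is {v^5, u}; counting standard monomials gives mu = 5. Corank 1: A-series; mu = 5 gives A_5.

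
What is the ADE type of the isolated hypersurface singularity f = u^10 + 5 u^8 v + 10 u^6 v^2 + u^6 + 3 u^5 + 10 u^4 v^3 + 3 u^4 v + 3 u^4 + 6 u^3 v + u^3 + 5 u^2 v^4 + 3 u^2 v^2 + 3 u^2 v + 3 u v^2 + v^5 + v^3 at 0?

E8

The Hessian of f at 0 has rank 0. Corank 2; j^3 = (u + v)^3 is a perfect cube, so E-series; the 5-jet and mu = 8 give E_8.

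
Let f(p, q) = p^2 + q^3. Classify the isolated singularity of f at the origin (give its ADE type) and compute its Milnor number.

The Hessian of f at 0 has rank 1. Corank 1: A-series; mu = 2 gives A_2.

Type A_{2}, Milnor number mu = 2.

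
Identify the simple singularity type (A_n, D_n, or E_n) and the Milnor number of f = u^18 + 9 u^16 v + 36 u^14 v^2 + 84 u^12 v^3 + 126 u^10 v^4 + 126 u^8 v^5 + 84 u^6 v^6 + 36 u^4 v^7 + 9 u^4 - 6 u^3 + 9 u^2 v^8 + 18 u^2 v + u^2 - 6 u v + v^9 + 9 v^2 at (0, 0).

The Hessian of f at 0 is [[2, -6], [-6, 18]] with rank 1, so corank 1. A Groebner basis of the Jacobian ideal J(f) in C{u,v} is {-7*u*v^2/81 + 2*u*v/243 - 7*u/39366 + v^5 + 5*v^4/18 + 10*v^3/81 - 29*v^2/1458 + 7*v/13122, u*v^3 - 5*u*v^2/18 + u*v/54 - u/2916 - 3*v^4/4 + v^3/2 - 5*v^2/108 + v/972, u^2 - u/3 + v}; counting standard monomials gives mu = 8. Corank 1: A-series; mu = 8 gives A_8.

Type A_8, Milnor number mu = 8.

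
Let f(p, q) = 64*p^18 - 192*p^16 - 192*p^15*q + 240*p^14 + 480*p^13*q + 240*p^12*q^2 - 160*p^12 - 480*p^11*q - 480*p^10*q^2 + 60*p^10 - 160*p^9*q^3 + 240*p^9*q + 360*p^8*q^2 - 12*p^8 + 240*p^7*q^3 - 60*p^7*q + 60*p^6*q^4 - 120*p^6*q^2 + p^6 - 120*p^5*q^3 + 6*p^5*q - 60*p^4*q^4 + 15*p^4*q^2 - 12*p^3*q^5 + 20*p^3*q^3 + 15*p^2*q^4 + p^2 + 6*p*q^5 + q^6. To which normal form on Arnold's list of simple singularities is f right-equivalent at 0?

A5

The Hessian of f at 0 has rank 1. Corank 1: A-series; mu = 5 gives A_5.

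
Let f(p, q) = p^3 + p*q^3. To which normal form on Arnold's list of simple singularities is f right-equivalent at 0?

The Hessian of f at 0 has rank 0. Corank 2; j^3 = p^3 is a perfect cube, so E-series; the 4-jet and mu = 7 give E_7.

E_{7}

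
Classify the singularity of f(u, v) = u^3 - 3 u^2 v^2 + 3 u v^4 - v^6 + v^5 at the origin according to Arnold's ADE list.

The Hessian of f at 0 is [[0, 0], [0, 0]] with rank 0, so corank 2. A Groebner basis of the Jacobian ideal J(f) in C{u,v} is {v^4, u^3, -u^2/2 + u*v^2}; counting standard monomials gives mu = 8. Corank 2; j^3 = u^3 is a perfect cube, so E-series; the 5-jet and mu = 8 give E_8.

E_8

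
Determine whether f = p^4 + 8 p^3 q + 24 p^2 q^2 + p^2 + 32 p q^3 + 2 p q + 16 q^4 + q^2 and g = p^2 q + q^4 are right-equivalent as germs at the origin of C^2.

The Hessian of f at 0 has rank 1. Corank 1: A-series; mu = 3 gives A_3. The Hessian of g at 0 has rank 0. Corank 2; j^3 = p^2*q has shape L^2 M (L != M), so D-series; mu = 5 gives D_5. f is A_3 but g is D_5, hence not right-equivalent.

No.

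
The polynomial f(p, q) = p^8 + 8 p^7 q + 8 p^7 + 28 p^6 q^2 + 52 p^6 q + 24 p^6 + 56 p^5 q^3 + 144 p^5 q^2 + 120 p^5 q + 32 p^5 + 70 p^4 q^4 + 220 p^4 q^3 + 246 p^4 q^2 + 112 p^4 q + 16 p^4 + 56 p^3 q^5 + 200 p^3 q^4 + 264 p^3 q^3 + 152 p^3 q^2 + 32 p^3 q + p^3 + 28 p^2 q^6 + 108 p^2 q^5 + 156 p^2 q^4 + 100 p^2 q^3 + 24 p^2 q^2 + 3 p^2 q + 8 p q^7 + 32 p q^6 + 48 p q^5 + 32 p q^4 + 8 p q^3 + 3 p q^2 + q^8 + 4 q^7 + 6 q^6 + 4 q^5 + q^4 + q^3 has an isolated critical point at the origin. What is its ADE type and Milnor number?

The Hessian of f at 0 has rank 0. Corank 2; j^3 = (p + q)^3 is a perfect cube, so E-series; the 4-jet and mu = 6 give E_6.

Type E6, Milnor number mu = 6.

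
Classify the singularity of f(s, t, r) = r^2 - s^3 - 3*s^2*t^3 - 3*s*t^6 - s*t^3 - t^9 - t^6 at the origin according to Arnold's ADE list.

E7

The Hessian of f at 0 is [[0, 0, 0], [0, 0, 0], [0, 0, 2]] with rank 1, so corank 2. A Groebner basis of the Jacobian ideal J(f) in C{s,t,r} is {s^3, s*t^2, 3*s^2 + t^3, r}; counting standard monomials gives mu = 7. Corank 2; j^3 = -s^3 is a perfect cube, so E-series; the 4-jet and mu = 7 give E_7.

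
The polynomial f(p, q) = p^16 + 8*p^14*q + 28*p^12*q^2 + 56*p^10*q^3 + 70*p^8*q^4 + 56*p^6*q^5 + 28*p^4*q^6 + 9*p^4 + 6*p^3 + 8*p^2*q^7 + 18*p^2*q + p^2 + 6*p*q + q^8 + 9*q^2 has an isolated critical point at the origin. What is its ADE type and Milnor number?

Type A7, Milnor number mu = 7.

The Hessian of f at 0 has rank 1. Corank 1: A-series; mu = 7 gives A_7.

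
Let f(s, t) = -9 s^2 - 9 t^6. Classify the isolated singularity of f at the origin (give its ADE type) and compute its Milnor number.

Type A_5, Milnor number mu = 5.

The Hessian of f at 0 is [[-18, 0], [0, 0]] with rank 1, so corank 1. A Groebner basis of the Jacobian ideal J(f) in C{s,t} is {t^5, s}; counting standard monomials gives mu = 5. Corank 1: A-series; mu = 5 gives A_5.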